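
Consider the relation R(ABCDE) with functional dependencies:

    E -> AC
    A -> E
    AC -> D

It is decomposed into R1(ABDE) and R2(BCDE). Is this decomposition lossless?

Yes

Common attributes: R1 ∩ R2 = {BDE}.
Closure of {BDE}: E → AC applies, adding AC. So (BDE)⁺ = {ABCDE}.
This closure contains every attribute of R1, so R1 ∩ R2 → R1. The join is lossless.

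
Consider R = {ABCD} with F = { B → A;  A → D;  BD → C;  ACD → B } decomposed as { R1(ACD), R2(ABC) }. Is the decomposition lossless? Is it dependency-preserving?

Lossless test: (AC)⁺ = {ABCD}, which contains all of one fragment — lossless.
Dependency preservation: BD → C; ACD → B are not contained in any single fragment, but the restricted closure of each left-hand side across the fragments still reaches the right-hand side; the remaining FDs each lie inside some fragment. All dependencies are preserved.

lossless and dependency-preserving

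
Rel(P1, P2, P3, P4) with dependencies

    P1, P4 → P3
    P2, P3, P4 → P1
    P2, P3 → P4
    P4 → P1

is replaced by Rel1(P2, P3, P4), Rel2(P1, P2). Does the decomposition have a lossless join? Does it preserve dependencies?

Lossless test: (P2)⁺ = {P2}, which is a superkey of neither fragment — lossy.
Dependency preservation: the restricted closure of {P2, P3, P4} across the fragments never reaches {P1}, so P2, P3, P4 → P1 cannot be enforced without a join — not preserved.

lossy and not dependency-preserving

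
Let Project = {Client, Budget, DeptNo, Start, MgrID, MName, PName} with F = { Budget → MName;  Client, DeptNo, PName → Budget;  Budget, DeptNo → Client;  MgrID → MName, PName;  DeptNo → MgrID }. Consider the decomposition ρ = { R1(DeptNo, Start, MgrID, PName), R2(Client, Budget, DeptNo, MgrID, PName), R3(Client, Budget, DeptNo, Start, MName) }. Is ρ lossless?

Yes

Chase test. Columns are Client, Budget, DeptNo, Start, MgrID, MName, PName; row i has aⱼ where attribute j ∈ Ri, else bᵢⱼ.
Initial tableau (one row per fragment):
  row 1: b11 b12 a3 a4 a5 b16 a7
  row 2: a1 a2 a3 b24 a5 b26 a7
  row 3: a1 a2 a3 a4 b35 a6 b37
Rows 2 and 3 agree on Budget; apply Budget→MName and equate their MName entries.
Rows 1 and 2 agree on MgrID; apply MgrID→MName, PName and equate their MName, PName entries.
Rows 1 and 3 agree on DeptNo; apply DeptNo→MgrID and equate their MgrID entries.
Rows 1 and 3 agree on MgrID; apply MgrID→MName, PName and equate their MName, PName entries.
Row 3 is now all distinguished symbols — the join is lossless.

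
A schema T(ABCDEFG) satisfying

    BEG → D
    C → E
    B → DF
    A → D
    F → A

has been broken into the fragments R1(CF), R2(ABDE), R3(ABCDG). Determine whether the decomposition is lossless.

Chase test. Columns are ABCDEFG; row i has aⱼ where attribute j ∈ Ri, else bᵢⱼ.
Initial tableau (one row per fragment):
  row 1: b11 b12 a3 b14 b15 a6 b17
  row 2: a1 a2 b23 a4 a5 b26 b27
  row 3: a1 a2 a3 a4 b35 b36 a7
Rows 1 and 3 agree on C; apply C→E and equate their E entries.
Rows 2 and 3 agree on B; apply B→DF and equate their DF entries.
No row becomes fully distinguished — the join is lossy.

No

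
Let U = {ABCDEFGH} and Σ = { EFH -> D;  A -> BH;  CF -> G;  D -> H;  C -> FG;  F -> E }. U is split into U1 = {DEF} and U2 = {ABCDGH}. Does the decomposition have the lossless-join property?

No

Common attributes: U1 ∩ U2 = {D}.
Closure of {D}: D → H applies, adding H. So (D)⁺ = {DH}.
The closure contains neither all of U1 = {DEF} nor all of U2 = {ABCDGH}, so the common attributes are not a superkey of either fragment. The join is lossy.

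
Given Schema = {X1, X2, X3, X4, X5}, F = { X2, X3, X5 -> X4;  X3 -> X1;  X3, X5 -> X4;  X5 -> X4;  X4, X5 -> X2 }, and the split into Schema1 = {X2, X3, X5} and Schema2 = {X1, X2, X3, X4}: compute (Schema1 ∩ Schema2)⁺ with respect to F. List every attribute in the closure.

Schema1 ∩ Schema2 = {X2, X3}.
X3 → X1 applies, adding X1
Closure: {X1, X2, X3}.

X1, X2, X3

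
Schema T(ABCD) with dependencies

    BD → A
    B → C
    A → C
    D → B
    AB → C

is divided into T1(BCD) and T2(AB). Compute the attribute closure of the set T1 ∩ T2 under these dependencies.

BC

T1 ∩ T2 = {B}.
B → C applies, adding C
Closure: {BC}.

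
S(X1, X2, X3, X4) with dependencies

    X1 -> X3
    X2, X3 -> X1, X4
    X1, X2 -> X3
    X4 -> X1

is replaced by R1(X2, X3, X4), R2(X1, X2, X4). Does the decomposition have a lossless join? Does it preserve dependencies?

Lossless test: (X2, X4)⁺ = {X1, X2, X3, X4}, which contains all of one fragment — lossless.
Dependency preservation: the restricted closure of {X1} across the fragments never reaches {X3}, so X1 → X3 cannot be enforced without a join — not preserved.

lossless but not dependency-preserving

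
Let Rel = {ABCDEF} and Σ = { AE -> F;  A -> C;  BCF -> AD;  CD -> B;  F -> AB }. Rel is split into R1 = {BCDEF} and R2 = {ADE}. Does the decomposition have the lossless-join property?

No

Common attributes: R1 ∩ R2 = {DE}.
No dependency enlarges {DE}, so (DE)⁺ = {DE}.
The closure contains neither all of R1 = {BCDEF} nor all of R2 = {ADE}, so the common attributes are not a superkey of either fragment. The join is lossy.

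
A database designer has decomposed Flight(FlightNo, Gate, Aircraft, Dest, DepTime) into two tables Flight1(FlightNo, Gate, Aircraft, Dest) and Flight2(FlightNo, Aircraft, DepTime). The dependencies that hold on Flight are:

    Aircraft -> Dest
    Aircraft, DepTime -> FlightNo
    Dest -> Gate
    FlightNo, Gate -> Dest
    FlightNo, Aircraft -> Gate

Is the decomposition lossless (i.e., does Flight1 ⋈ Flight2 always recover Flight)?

Common attributes: Flight1 ∩ Flight2 = {FlightNo, Aircraft}.
Closure of {FlightNo, Aircraft}: Aircraft → Dest applies, adding Dest; Dest → Gate applies, adding Gate. So (FlightNo, Aircraft)⁺ = {FlightNo, Gate, Aircraft, Dest}.
This closure contains every attribute of Flight1, so Flight1 ∩ Flight2 → Flight1. The join is lossless.

Yes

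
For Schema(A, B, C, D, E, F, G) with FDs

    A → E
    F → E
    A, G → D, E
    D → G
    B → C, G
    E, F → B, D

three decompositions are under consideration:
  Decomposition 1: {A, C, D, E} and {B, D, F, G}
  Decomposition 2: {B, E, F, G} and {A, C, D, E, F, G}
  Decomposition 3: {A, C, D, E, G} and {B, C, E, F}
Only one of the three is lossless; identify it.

Decomposition 2

Decomposition 1: common = {D}, closure = {D, G} → lossy.
Decomposition 2: common = {E, F, G}, closure = {B, C, D, E, F, G} → lossless.
Decomposition 3: common = {C, E}, closure = {C, E} → lossy.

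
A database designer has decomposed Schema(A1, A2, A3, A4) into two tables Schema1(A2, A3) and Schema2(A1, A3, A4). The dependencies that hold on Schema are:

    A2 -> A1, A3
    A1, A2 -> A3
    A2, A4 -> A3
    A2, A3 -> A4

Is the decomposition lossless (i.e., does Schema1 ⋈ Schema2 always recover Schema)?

No

Common attributes: Schema1 ∩ Schema2 = {A3}.
No dependency enlarges {A3}, so (A3)⁺ = {A3}.
The closure contains neither all of Schema1 = {A2, A3} nor all of Schema2 = {A1, A3, A4}, so the common attributes are not a superkey of either fragment. The join is lossy.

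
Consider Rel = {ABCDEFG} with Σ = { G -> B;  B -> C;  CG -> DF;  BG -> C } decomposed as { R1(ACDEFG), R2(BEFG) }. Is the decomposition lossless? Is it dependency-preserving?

lossless but not dependency-preserving

Lossless test: (EFG)⁺ = {BCDEFG}, which contains all of one fragment — lossless.
Dependency preservation: the restricted closure of {B} across the fragments never reaches {C}, so B → C cannot be enforced without a join — not preserved.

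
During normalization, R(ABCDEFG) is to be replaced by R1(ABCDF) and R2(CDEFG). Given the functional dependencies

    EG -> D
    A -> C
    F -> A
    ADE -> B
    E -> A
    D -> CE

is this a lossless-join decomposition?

Yes

Common attributes: R1 ∩ R2 = {CDF}.
Closure of {CDF}: F → A applies, adding A; D → CE applies, adding E; ADE → B applies, adding B. So (CDF)⁺ = {ABCDEF}.
This closure contains every attribute of R1, so R1 ∩ R2 → R1. The join is lossless.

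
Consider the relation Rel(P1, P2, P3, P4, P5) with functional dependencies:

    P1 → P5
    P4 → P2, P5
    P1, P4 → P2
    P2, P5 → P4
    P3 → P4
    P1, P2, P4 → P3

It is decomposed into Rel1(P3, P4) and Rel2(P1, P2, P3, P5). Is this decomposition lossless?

Common attributes: Rel1 ∩ Rel2 = {P3}.
Closure of {P3}: P3 → P4 applies, adding P4; P4 → P2, P5 applies, adding P2, P5. So (P3)⁺ = {P2, P3, P4, P5}.
This closure contains every attribute of Rel1, so Rel1 ∩ Rel2 → Rel1. The join is lossless.

Yes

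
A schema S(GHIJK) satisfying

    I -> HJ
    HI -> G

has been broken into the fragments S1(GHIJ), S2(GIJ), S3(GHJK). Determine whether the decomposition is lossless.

No

Chase test. Columns are GHIJK; row i has aⱼ where attribute j ∈ Si, else bᵢⱼ.
Initial tableau (one row per fragment):
  row 1: a1 a2 a3 a4 b15
  row 2: a1 b22 a3 a4 b25
  row 3: a1 a2 b33 a4 a5
Rows 1 and 2 agree on I; apply I→HJ and equate their HJ entries.
No row becomes fully distinguished — the join is lossy.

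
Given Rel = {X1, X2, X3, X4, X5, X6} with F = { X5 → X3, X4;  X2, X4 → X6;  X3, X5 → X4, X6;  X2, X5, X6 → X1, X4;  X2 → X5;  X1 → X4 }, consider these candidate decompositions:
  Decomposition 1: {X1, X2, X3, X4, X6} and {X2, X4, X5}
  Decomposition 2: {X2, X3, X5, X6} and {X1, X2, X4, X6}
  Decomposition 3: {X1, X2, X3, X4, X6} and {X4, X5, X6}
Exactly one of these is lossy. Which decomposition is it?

Decomposition 1: common = {X2, X4}, closure = {X1, X2, X3, X4, X5, X6} → lossless.
Decomposition 2: common = {X2, X6}, closure = {X1, X2, X3, X4, X5, X6} → lossless.
Decomposition 3: common = {X4, X6}, closure = {X4, X6} → lossy.

Decomposition 3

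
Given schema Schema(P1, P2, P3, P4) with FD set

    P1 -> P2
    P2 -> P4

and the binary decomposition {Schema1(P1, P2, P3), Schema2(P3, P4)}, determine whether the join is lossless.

No

Common attributes: Schema1 ∩ Schema2 = {P3}.
No dependency enlarges {P3}, so (P3)⁺ = {P3}.
The closure contains neither all of Schema1 = {P1, P2, P3} nor all of Schema2 = {P3, P4}, so the common attributes are not a superkey of either fragment. The join is lossy.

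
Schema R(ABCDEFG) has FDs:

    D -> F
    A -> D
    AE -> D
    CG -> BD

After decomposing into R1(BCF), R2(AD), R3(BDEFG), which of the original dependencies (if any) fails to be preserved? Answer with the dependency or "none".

CG -> BD

Check CG → BD: no single fragment contains all of {BCDG}, and the restricted closure of {CG} across the fragments never reaches {BD}.
D → F is preserved.
A → D is preserved.
AE → D is preserved.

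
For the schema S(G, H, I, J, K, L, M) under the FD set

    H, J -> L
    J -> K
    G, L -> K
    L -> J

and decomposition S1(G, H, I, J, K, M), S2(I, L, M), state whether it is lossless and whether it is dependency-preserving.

Lossless test: (I, M)⁺ = {I, M}, which is a superkey of neither fragment — lossy.
Dependency preservation: the restricted closure of {H, J} across the fragments never reaches {L}, so H, J → L cannot be enforced without a join — not preserved.

lossy and not dependency-preserving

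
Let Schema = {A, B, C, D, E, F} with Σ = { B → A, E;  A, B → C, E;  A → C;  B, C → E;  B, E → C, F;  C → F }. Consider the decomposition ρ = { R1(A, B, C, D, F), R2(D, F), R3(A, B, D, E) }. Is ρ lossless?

Yes

Chase test. Columns are A, B, C, D, E, F; row i has aⱼ where attribute j ∈ Ri, else bᵢⱼ.
Initial tableau (one row per fragment):
  row 1: a1 a2 a3 a4 b15 a6
  row 2: b21 b22 b23 a4 b25 a6
  row 3: a1 a2 b33 a4 a5 b36
Rows 1 and 3 agree on B; apply B→A, E and equate their A, E entries.
Rows 1 and 3 agree on A, B; apply A, B→C, E and equate their C, E entries.
Rows 1 and 3 agree on B, E; apply B, E→C, F and equate their C, F entries.
Row 1 is now all distinguished symbols — the join is lossless.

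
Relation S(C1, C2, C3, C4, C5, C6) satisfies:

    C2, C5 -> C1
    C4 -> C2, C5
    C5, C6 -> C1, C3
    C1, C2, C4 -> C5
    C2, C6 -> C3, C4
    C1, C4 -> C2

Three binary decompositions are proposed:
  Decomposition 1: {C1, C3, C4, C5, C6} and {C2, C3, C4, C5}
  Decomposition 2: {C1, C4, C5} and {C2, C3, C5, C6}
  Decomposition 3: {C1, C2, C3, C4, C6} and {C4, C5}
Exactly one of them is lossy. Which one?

Decomposition 2

Decomposition 1: common = {C3, C4, C5}, closure = {C1, C2, C3, C4, C5} → lossless.
Decomposition 2: common = {C5}, closure = {C5} → lossy.
Decomposition 3: common = {C4}, closure = {C1, C2, C4, C5} → lossless.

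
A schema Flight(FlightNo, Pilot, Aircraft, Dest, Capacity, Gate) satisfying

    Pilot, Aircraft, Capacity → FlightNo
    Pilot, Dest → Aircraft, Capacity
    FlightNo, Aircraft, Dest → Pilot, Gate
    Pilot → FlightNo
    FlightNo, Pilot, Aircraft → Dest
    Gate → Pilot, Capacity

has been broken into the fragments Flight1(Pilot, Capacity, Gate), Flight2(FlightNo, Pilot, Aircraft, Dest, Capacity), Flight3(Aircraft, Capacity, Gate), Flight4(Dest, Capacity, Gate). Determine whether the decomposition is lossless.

Chase test. Columns are FlightNo, Pilot, Aircraft, Dest, Capacity, Gate; row i has aⱼ where attribute j ∈ Flighti, else bᵢⱼ.
Initial tableau (one row per fragment):
  row 1: b11 a2 b13 b14 a5 a6
  row 2: a1 a2 a3 a4 a5 b26
  row 3: b31 b32 a3 b34 a5 a6
  row 4: b41 b42 b43 a4 a5 a6
Rows 1 and 2 agree on Pilot; apply Pilot→FlightNo and equate their FlightNo entries.
Rows 1 and 3 agree on Gate; apply Gate→Pilot, Capacity and equate their Pilot, Capacity entries.
Rows 1 and 4 agree on Gate; apply Gate→Pilot, Capacity and equate their Pilot, Capacity entries.
Rows 2 and 3 agree on Pilot, Aircraft, Capacity; apply Pilot, Aircraft, Capacity→FlightNo and equate their FlightNo entries.
Rows 2 and 4 agree on Pilot, Dest; apply Pilot, Dest→Aircraft, Capacity and equate their Aircraft, Capacity entries.
Rows 1 and 4 agree on Pilot; apply Pilot→FlightNo and equate their FlightNo entries.
Rows 2 and 3 agree on FlightNo, Pilot, Aircraft; apply FlightNo, Pilot, Aircraft→Dest and equate their Dest entries.
Rows 2 and 3 agree on FlightNo, Aircraft, Dest; apply FlightNo, Aircraft, Dest→Pilot, Gate and equate their Pilot, Gate entries.
Row 2 is now all distinguished symbols — the join is lossless.

Yes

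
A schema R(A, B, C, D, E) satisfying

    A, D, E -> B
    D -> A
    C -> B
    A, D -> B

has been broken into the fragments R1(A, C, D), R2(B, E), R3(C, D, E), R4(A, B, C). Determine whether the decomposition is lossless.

Yes

Chase test. Columns are A, B, C, D, E; row i has aⱼ where attribute j ∈ Ri, else bᵢⱼ.
Initial tableau (one row per fragment):
  row 1: a1 b12 a3 a4 b15
  row 2: b21 a2 b23 b24 a5
  row 3: b31 b32 a3 a4 a5
  row 4: a1 a2 a3 b44 b45
Rows 1 and 3 agree on D; apply D→A and equate their A entries.
Rows 1 and 3 agree on C; apply C→B and equate their B entries.
Rows 1 and 4 agree on C; apply C→B and equate their B entries.
Row 3 is now all distinguished symbols — the join is lossless.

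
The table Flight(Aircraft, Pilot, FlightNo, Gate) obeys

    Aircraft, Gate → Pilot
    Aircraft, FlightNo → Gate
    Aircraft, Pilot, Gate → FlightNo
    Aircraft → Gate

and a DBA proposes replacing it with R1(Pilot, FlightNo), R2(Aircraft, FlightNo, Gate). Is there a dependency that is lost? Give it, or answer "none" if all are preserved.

Aircraft, Gate → Pilot

Check Aircraft, Gate → Pilot: no single fragment contains all of {Aircraft, Pilot, Gate}, and the restricted closure of {Aircraft, Gate} across the fragments never reaches {Pilot}.
Aircraft, FlightNo → Gate is preserved.
Aircraft, Pilot, Gate → FlightNo is preserved.
Aircraft → Gate is preserved.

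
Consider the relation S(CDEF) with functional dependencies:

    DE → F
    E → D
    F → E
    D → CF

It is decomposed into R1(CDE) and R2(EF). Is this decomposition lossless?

Yes

Common attributes: R1 ∩ R2 = {E}.
Closure of {E}: E → D applies, adding D; D → CF applies, adding CF. So (E)⁺ = {CDEF}.
This closure contains every attribute of R1, so R1 ∩ R2 → R1. The join is lossless.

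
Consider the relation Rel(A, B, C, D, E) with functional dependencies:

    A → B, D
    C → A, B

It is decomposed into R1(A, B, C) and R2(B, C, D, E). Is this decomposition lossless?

Yes

Common attributes: R1 ∩ R2 = {B, C}.
Closure of {B, C}: C → A, B applies, adding A; A → B, D applies, adding D. So (B, C)⁺ = {A, B, C, D}.
This closure contains every attribute of R1, so R1 ∩ R2 → R1. The join is lossless.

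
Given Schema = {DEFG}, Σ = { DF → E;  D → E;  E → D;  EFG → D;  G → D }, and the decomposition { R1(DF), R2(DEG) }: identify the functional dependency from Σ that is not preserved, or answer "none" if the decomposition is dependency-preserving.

none

DF → E: restricted closure across fragments reaches E.
D → E lies within R2.
E → D lies within R2.
EFG → D: restricted closure across fragments reaches D.
G → D lies within R2.
Every dependency is enforceable on the fragments, so the decomposition is dependency-preserving.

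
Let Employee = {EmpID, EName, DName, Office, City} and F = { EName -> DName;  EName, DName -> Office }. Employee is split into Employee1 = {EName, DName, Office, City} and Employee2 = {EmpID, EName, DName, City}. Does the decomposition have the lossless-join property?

Common attributes: Employee1 ∩ Employee2 = {EName, DName, City}.
Closure of {EName, DName, City}: EName, DName → Office applies, adding Office. So (EName, DName, City)⁺ = {EName, DName, Office, City}.
This closure contains every attribute of Employee1, so Employee1 ∩ Employee2 → Employee1. The join is lossless.

Yes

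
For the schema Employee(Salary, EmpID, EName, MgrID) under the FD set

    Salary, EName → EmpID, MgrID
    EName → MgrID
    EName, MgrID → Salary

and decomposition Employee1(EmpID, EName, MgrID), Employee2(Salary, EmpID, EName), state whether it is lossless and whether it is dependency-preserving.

Lossless test: (EmpID, EName)⁺ = {Salary, EmpID, EName, MgrID}, which contains all of one fragment — lossless.
Dependency preservation: Salary, EName → EmpID, MgrID; EName, MgrID → Salary are not contained in any single fragment, but the restricted closure of each left-hand side across the fragments still reaches the right-hand side; the remaining FDs each lie inside some fragment. All dependencies are preserved.

lossless and dependency-preserving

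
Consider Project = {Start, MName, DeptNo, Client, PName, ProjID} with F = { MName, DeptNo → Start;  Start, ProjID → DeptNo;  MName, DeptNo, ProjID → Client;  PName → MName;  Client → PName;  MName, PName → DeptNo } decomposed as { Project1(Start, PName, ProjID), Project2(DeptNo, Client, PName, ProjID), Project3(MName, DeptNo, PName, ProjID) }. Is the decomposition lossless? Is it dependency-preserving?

Lossless test (chase): Rows 1 and 2 agree on PName; apply PName→MName and equate their MName entries. Rows 1 and 3 agree on PName; apply PName→MName and equate their MName entries. Rows 1 and 2 agree on MName, PName; apply MName, PName→DeptNo and equate their DeptNo entries. Rows 1 and 2 agree on MName, DeptNo; apply MName, DeptNo→Start and equate their Start entries. Rows 1 and 3 agree on MName, DeptNo; apply MName, DeptNo→Start and equate their Start entries. Rows 1 and 2 agree on MName, DeptNo, ProjID; apply MName, DeptNo, ProjID→Client and equate their Client entries. Rows 1 and 3 agree on MName, DeptNo, ProjID; apply MName, DeptNo, ProjID→Client and equate their Client entries. Row 1 is now all distinguished symbols — the join is lossless.
Dependency preservation: the restricted closure of {MName, DeptNo} across the fragments never reaches {Start}, so MName, DeptNo → Start cannot be enforced without a join — not preserved.

lossless but not dependency-preserving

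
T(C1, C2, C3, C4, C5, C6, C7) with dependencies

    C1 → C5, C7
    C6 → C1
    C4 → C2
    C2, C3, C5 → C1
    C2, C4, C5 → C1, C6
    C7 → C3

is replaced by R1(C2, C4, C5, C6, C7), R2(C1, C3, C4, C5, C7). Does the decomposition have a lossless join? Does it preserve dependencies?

lossless but not dependency-preserving

Lossless test: (C4, C5, C7)⁺ = {C1, C2, C3, C4, C5, C6, C7}, which contains all of one fragment — lossless.
Dependency preservation: the restricted closure of {C6} across the fragments never reaches {C1}, so C6 → C1 cannot be enforced without a join — not preserved.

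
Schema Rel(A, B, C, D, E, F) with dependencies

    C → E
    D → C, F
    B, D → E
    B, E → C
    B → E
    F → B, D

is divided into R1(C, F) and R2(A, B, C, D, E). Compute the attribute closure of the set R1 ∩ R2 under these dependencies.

R1 ∩ R2 = {C}.
C → E applies, adding E
Closure: {C, E}.

C, E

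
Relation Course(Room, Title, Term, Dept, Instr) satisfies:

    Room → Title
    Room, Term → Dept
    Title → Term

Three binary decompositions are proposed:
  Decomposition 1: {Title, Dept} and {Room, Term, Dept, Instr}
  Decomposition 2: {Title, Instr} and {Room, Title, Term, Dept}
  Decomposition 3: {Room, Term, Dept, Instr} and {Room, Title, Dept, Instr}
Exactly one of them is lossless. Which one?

Decomposition 1: common = {Dept}, closure = {Dept} → lossy.
Decomposition 2: common = {Title}, closure = {Title, Term} → lossy.
Decomposition 3: common = {Room, Dept, Instr}, closure = {Room, Title, Term, Dept, Instr} → lossless.

Decomposition 3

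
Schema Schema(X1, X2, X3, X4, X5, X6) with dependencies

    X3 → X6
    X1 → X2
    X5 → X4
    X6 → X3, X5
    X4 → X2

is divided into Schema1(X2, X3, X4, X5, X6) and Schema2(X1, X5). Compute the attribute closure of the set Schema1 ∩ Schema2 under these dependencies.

X2, X4, X5

Schema1 ∩ Schema2 = {X5}.
X5 → X4 applies, adding X4
X4 → X2 applies, adding X2
Closure: {X2, X4, X5}.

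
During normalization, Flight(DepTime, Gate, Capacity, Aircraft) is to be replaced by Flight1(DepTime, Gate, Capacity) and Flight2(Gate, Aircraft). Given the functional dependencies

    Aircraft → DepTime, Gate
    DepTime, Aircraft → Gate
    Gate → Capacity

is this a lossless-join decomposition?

Common attributes: Flight1 ∩ Flight2 = {Gate}.
Closure of {Gate}: Gate → Capacity applies, adding Capacity. So (Gate)⁺ = {Gate, Capacity}.
The closure contains neither all of Flight1 = {DepTime, Gate, Capacity} nor all of Flight2 = {Gate, Aircraft}, so the common attributes are not a superkey of either fragment. The join is lossy.

No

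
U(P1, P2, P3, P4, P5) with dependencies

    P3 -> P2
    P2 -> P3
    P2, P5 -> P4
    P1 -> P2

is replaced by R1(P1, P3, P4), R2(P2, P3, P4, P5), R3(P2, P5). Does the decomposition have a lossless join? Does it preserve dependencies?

Lossless test (chase): Rows 1 and 2 agree on P3; apply P3→P2 and equate their P2 entries. Rows 1 and 3 agree on P2; apply P2→P3 and equate their P3 entries. Rows 2 and 3 agree on P2, P5; apply P2, P5→P4 and equate their P4 entries. No row becomes fully distinguished — the join is lossy.
Dependency preservation: P1 → P2 is not contained in any single fragment, but the restricted closure of its left-hand side across the fragments still reaches the right-hand side; the remaining FDs each lie inside some fragment. All dependencies are preserved.

lossy but dependency-preserving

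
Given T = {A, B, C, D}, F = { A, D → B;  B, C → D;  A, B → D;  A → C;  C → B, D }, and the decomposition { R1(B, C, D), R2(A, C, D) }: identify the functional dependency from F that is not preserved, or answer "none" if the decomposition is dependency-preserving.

A, D → B: restricted closure across fragments reaches B.
B, C → D lies within R1.
A, B → D: restricted closure across fragments reaches D.
A → C lies within R2.
C → B, D lies within R1.
Every dependency is enforceable on the fragments, so the decomposition is dependency-preserving.

none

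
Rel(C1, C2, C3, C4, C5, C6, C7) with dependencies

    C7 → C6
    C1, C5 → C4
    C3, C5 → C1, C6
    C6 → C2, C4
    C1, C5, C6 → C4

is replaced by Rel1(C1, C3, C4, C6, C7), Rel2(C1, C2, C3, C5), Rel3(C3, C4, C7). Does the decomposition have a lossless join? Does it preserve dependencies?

Lossless test (chase): Rows 1 and 3 agree on C7; apply C7→C6 and equate their C6 entries. Rows 1 and 3 agree on C6; apply C6→C2, C4 and equate their C2, C4 entries. No row becomes fully distinguished — the join is lossy.
Dependency preservation: the restricted closure of {C1, C5} across the fragments never reaches {C4}, so C1, C5 → C4 cannot be enforced without a join — not preserved.

lossy and not dependency-preserving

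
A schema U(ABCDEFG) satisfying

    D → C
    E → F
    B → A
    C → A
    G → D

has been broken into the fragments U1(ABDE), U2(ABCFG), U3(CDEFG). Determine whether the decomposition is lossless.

No

Chase test. Columns are ABCDEFG; row i has aⱼ where attribute j ∈ Ui, else bᵢⱼ.
Initial tableau (one row per fragment):
  row 1: a1 a2 b13 a4 a5 b16 b17
  row 2: a1 a2 a3 b24 b25 a6 a7
  row 3: b31 b32 a3 a4 a5 a6 a7
Rows 1 and 3 agree on D; apply D→C and equate their C entries.
Rows 1 and 3 agree on E; apply E→F and equate their F entries.
Rows 1 and 3 agree on C; apply C→A and equate their A entries.
Rows 2 and 3 agree on G; apply G→D and equate their D entries.
No row becomes fully distinguished — the join is lossy.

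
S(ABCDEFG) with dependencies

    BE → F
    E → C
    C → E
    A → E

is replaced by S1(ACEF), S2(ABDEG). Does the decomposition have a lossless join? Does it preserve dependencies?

lossy and not dependency-preserving

Lossless test: (AE)⁺ = {ACE}, which is a superkey of neither fragment — lossy.
Dependency preservation: the restricted closure of {BE} across the fragments never reaches {F}, so BE → F cannot be enforced without a join — not preserved.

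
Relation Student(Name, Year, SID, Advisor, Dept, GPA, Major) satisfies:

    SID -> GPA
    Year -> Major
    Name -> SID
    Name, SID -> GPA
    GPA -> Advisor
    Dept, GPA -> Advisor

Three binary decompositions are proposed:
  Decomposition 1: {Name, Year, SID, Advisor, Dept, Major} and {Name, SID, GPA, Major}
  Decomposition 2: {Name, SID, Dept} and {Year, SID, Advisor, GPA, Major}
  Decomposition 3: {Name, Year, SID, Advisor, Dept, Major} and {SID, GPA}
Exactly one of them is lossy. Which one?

Decomposition 1: common = {Name, SID, Major}, closure = {Name, SID, Advisor, GPA, Major} → lossless.
Decomposition 2: common = {SID}, closure = {SID, Advisor, GPA} → lossy.
Decomposition 3: common = {SID}, closure = {SID, Advisor, GPA} → lossless.

Decomposition 2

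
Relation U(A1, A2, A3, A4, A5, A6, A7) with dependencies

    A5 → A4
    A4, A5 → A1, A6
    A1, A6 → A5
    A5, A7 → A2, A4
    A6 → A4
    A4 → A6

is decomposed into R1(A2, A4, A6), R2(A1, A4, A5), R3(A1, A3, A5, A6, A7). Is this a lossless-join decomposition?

Chase test. Columns are A1, A2, A3, A4, A5, A6, A7; row i has aⱼ where attribute j ∈ Ri, else bᵢⱼ.
Initial tableau (one row per fragment):
  row 1: b11 a2 b13 a4 b15 a6 b17
  row 2: a1 b22 b23 a4 a5 b26 b27
  row 3: a1 b32 a3 b34 a5 a6 a7
Rows 2 and 3 agree on A5; apply A5→A4 and equate their A4 entries.
Rows 2 and 3 agree on A4, A5; apply A4, A5→A1, A6 and equate their A1, A6 entries.
No row becomes fully distinguished — the join is lossy.

No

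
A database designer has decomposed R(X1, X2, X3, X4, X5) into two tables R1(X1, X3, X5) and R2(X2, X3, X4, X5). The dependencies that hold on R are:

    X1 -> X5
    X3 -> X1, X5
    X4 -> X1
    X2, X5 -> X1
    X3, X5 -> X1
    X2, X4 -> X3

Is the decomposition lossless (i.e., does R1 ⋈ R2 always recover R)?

Common attributes: R1 ∩ R2 = {X3, X5}.
Closure of {X3, X5}: X3 → X1, X5 applies, adding X1. So (X3, X5)⁺ = {X1, X3, X5}.
This closure contains every attribute of R1, so R1 ∩ R2 → R1. The join is lossless.

Yes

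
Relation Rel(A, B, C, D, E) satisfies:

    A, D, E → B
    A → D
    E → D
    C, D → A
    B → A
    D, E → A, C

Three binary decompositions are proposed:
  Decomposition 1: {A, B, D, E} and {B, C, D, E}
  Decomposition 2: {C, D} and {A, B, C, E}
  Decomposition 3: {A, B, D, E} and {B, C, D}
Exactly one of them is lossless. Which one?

Decomposition 1

Decomposition 1: common = {B, D, E}, closure = {A, B, C, D, E} → lossless.
Decomposition 2: common = {C}, closure = {C} → lossy.
Decomposition 3: common = {B, D}, closure = {A, B, D} → lossy.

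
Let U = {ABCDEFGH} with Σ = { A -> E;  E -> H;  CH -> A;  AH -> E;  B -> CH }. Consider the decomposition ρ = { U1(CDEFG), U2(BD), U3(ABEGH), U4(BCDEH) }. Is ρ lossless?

Chase test. Columns are ABCDEFGH; row i has aⱼ where attribute j ∈ Ui, else bᵢⱼ.
Initial tableau (one row per fragment):
  row 1: b11 b12 a3 a4 a5 a6 a7 b18
  row 2: b21 a2 b23 a4 b25 b26 b27 b28
  row 3: a1 a2 b33 b34 a5 b36 a7 a8
  row 4: b41 a2 a3 a4 a5 b46 b47 a8
Rows 1 and 3 agree on E; apply E→H and equate their H entries.
Rows 1 and 4 agree on CH; apply CH→A and equate their A entries.
Rows 2 and 3 agree on B; apply B→CH and equate their CH entries.
Rows 2 and 4 agree on B; apply B→CH and equate their CH entries.
Rows 1 and 2 agree on CH; apply CH→A and equate their A entries.
Rows 1 and 3 agree on CH; apply CH→A and equate their A entries.
Rows 1 and 2 agree on AH; apply AH→E and equate their E entries.
No row becomes fully distinguished — the join is lossy.

No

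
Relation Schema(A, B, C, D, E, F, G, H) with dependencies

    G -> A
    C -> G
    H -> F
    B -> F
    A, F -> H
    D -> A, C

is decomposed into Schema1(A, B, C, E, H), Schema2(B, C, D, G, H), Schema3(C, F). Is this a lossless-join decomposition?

Chase test. Columns are A, B, C, D, E, F, G, H; row i has aⱼ where attribute j ∈ Schemai, else bᵢⱼ.
Initial tableau (one row per fragment):
  row 1: a1 a2 a3 b14 a5 b16 b17 a8
  row 2: b21 a2 a3 a4 b25 b26 a7 a8
  row 3: b31 b32 a3 b34 b35 a6 b37 b38
Rows 1 and 2 agree on C; apply C→G and equate their G entries.
Rows 1 and 3 agree on C; apply C→G and equate their G entries.
Rows 1 and 2 agree on H; apply H→F and equate their F entries.
Rows 1 and 2 agree on G; apply G→A and equate their A entries.
Rows 1 and 3 agree on G; apply G→A and equate their A entries.
No row becomes fully distinguished — the join is lossy.

No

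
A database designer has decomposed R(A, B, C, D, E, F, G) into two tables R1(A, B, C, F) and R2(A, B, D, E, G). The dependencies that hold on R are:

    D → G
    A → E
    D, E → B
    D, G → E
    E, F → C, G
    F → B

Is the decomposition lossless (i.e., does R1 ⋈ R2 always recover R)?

No

Common attributes: R1 ∩ R2 = {A, B}.
Closure of {A, B}: A → E applies, adding E. So (A, B)⁺ = {A, B, E}.
The closure contains neither all of R1 = {A, B, C, F} nor all of R2 = {A, B, D, E, G}, so the common attributes are not a superkey of either fragment. The join is lossy.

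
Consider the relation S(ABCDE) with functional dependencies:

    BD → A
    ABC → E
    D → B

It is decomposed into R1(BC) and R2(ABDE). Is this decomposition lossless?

Common attributes: R1 ∩ R2 = {B}.
No dependency enlarges {B}, so (B)⁺ = {B}.
The closure contains neither all of R1 = {BC} nor all of R2 = {ABDE}, so the common attributes are not a superkey of either fragment. The join is lossy.

No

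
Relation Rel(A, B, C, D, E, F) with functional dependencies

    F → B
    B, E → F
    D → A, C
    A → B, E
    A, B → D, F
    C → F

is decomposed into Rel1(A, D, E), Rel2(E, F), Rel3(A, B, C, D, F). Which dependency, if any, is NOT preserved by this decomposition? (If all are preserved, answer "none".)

B, E → F

Check B, E → F: no single fragment contains all of {B, E, F}, and the restricted closure of {B, E} across the fragments never reaches {F}.
F → B is preserved.
D → A, C is preserved.
A → B, E is preserved.
A, B → D, F is preserved.
C → F is preserved.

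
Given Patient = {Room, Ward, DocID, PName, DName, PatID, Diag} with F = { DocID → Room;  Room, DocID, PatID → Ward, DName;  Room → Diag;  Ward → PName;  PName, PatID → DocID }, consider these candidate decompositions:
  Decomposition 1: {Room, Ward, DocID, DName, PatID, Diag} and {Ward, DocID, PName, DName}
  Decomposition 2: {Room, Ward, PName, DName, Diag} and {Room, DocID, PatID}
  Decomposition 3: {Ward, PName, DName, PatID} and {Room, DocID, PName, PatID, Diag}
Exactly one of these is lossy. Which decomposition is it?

Decomposition 1: common = {Ward, DocID, DName}, closure = {Room, Ward, DocID, PName, DName, Diag} → lossless.
Decomposition 2: common = {Room}, closure = {Room, Diag} → lossy.
Decomposition 3: common = {PName, PatID}, closure = {Room, Ward, DocID, PName, DName, PatID, Diag} → lossless.

Decomposition 2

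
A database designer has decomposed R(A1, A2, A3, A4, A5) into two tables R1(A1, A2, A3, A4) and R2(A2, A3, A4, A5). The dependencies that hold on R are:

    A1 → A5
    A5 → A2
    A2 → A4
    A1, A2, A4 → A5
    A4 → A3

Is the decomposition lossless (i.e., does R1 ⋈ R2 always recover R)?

No

Common attributes: R1 ∩ R2 = {A2, A3, A4}.
No dependency enlarges {A2, A3, A4}, so (A2, A3, A4)⁺ = {A2, A3, A4}.
The closure contains neither all of R1 = {A1, A2, A3, A4} nor all of R2 = {A2, A3, A4, A5}, so the common attributes are not a superkey of either fragment. The join is lossy.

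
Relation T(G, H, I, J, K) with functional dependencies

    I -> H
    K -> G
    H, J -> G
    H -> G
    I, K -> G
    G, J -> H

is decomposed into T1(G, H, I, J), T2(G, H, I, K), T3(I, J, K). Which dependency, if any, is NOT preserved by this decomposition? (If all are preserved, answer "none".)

none

I → H lies within T1.
K → G lies within T2.
H, J → G lies within T1.
H → G lies within T1.
I, K → G lies within T2.
G, J → H lies within T1.
Every dependency is enforceable on the fragments, so the decomposition is dependency-preserving.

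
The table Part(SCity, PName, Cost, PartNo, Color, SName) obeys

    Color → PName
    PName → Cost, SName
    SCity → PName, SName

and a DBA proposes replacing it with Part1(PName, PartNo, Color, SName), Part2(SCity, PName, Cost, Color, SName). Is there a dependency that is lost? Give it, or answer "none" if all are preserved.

none

Color → PName lies within Part1.
PName → Cost, SName lies within Part2.
SCity → PName, SName lies within Part2.
Every dependency is enforceable on the fragments, so the decomposition is dependency-preserving.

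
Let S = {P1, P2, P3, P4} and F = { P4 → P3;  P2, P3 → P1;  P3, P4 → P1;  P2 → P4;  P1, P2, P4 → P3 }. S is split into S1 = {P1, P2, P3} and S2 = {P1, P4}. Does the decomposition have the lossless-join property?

Common attributes: S1 ∩ S2 = {P1}.
No dependency enlarges {P1}, so (P1)⁺ = {P1}.
The closure contains neither all of S1 = {P1, P2, P3} nor all of S2 = {P1, P4}, so the common attributes are not a superkey of either fragment. The join is lossy.

No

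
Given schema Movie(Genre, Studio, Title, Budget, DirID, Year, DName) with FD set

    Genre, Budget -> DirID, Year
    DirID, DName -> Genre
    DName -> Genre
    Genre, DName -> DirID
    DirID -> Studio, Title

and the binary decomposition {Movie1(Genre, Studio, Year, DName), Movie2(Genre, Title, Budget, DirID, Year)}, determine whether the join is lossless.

No

Common attributes: Movie1 ∩ Movie2 = {Genre, Year}.
No dependency enlarges {Genre, Year}, so (Genre, Year)⁺ = {Genre, Year}.
The closure contains neither all of Movie1 = {Genre, Studio, Year, DName} nor all of Movie2 = {Genre, Title, Budget, DirID, Year}, so the common attributes are not a superkey of either fragment. The join is lossy.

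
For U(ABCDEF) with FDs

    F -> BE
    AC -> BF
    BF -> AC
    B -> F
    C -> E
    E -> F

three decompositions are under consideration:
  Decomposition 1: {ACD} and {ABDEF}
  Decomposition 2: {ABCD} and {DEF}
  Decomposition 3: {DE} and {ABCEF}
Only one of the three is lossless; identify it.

Decomposition 3

Decomposition 1: common = {AD}, closure = {AD} → lossy.
Decomposition 2: common = {D}, closure = {D} → lossy.
Decomposition 3: common = {E}, closure = {ABCEF} → lossless.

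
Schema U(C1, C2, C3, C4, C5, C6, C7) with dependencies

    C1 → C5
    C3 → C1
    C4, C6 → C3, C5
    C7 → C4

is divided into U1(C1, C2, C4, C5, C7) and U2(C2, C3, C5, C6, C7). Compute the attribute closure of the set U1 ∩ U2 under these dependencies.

U1 ∩ U2 = {C2, C5, C7}.
C7 → C4 applies, adding C4
Closure: {C2, C4, C5, C7}.

C2, C4, C5, C7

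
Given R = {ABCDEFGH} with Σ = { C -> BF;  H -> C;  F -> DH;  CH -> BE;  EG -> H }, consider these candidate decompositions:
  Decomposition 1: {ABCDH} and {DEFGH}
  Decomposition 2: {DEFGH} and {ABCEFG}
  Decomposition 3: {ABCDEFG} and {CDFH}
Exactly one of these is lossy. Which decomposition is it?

Decomposition 1

Decomposition 1: common = {DH}, closure = {BCDEFH} → lossy.
Decomposition 2: common = {EFG}, closure = {BCDEFGH} → lossless.
Decomposition 3: common = {CDF}, closure = {BCDEFH} → lossless.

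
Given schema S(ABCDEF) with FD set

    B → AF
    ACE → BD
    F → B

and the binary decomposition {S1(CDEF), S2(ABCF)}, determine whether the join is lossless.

Common attributes: S1 ∩ S2 = {CF}.
Closure of {CF}: F → B applies, adding B; B → AF applies, adding A. So (CF)⁺ = {ABCF}.
This closure contains every attribute of S2, so S1 ∩ S2 → S2. The join is lossless.

Yes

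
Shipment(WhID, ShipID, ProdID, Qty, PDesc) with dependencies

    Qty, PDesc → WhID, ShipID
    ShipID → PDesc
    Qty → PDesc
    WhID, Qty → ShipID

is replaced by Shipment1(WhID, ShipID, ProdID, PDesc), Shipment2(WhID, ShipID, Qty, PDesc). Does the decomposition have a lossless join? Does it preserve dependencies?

lossy but dependency-preserving

Lossless test: (WhID, ShipID, PDesc)⁺ = {WhID, ShipID, PDesc}, which is a superkey of neither fragment — lossy.
Dependency preservation: every FD's attributes lie within a single fragment, so each can be enforced locally — preserved.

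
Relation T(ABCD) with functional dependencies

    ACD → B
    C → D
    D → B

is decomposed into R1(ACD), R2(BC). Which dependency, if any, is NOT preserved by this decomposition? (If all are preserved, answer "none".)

Check D → B: no single fragment contains all of {BD}, and the restricted closure of {D} across the fragments never reaches {B}.
ACD → B is preserved.
C → D is preserved.

D → B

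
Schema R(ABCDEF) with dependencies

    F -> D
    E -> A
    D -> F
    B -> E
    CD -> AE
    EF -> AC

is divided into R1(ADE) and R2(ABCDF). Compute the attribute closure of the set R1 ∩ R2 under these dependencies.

ADF

R1 ∩ R2 = {AD}.
D → F applies, adding F
Closure: {ADF}.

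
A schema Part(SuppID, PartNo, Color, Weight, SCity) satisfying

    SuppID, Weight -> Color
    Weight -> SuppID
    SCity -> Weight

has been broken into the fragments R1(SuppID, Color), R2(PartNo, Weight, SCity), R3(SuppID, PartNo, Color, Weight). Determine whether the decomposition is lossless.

Chase test. Columns are SuppID, PartNo, Color, Weight, SCity; row i has aⱼ where attribute j ∈ Ri, else bᵢⱼ.
Initial tableau (one row per fragment):
  row 1: a1 b12 a3 b14 b15
  row 2: b21 a2 b23 a4 a5
  row 3: a1 a2 a3 a4 b35
Rows 2 and 3 agree on Weight; apply Weight→SuppID and equate their SuppID entries.
Rows 2 and 3 agree on SuppID, Weight; apply SuppID, Weight→Color and equate their Color entries.
Row 2 is now all distinguished symbols — the join is lossless.

Yes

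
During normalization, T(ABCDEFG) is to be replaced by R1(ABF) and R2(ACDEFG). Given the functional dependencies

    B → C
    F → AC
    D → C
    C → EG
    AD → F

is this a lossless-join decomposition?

Common attributes: R1 ∩ R2 = {AF}.
Closure of {AF}: F → AC applies, adding C; C → EG applies, adding EG. So (AF)⁺ = {ACEFG}.
The closure contains neither all of R1 = {ABF} nor all of R2 = {ACDEFG}, so the common attributes are not a superkey of either fragment. The join is lossy.

No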